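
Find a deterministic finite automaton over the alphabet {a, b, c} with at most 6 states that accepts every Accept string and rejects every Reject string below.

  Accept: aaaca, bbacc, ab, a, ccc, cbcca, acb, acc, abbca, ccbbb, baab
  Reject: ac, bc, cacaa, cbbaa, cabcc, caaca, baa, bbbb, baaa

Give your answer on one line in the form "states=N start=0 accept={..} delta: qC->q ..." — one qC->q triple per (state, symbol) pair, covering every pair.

states=6 start=0 accept={0,1,3,4} delta: 0a->0 0b->1 0c->2 1a->3 1b->2 1c->2 2a->3 2b->1 2c->4 3a->5 3b->4 3c->2 4a->0 4b->1 4c->0 5a->2 5b->0 5c->3

State merging on the prefix tree: take the shortest (then alphabetical) example prefix whose next move is undefined and point that move at state 0, else 1, else 2, ...; a target is out if some Accept/Reject pair would then sit in one state with the same input left (inseparable). If every existing state is out, open a new one.
a: 0a undefined. 0a->0: ok.
b: 0b undefined. 0b->0: no, ab/baa meet in 0. Open state 1: 0b->1.
c: 0c undefined. 0c->0: no, aaaca/ac meet in 0. 0c->1: no, ab/ac meet in 1. Open state 2: 0c->2.
ba: 1a undefined. 1a->0: no, a/baa meet in 0. 1a->1: no, ab/baa meet in 1. 1a->2: no, aaaca/baa meet in 2 with "a" left. Open state 3: 1a->3.
bb: 1b undefined. 1b->0: no, a/bbbb meet in 0. 1b->1: no, ab/bbbb meet in 1. 1b->2: ok.
bc: 1c undefined. 1c->0: no, a/bc meet in 0. 1c->1: no, ab/bc meet in 1. 1c->2: ok.
ca: 2a undefined. 2a->0: no, aaaca/cacaa meet in 0. 2a->1: no, ccc/cabcc meet in 2 with "cc" left. 2a->2: no, aaaca/ac meet in 2. 2a->3: ok.
cb: 2b undefined. 2b->0: no, ab/bbbb meet in 1. 2b->1: ok.
cc: 2c undefined. 2c->0: no, ccc/ac meet in 2. 2c->1: no, ccc/ac meet in 2. 2c->2: no, ccc/ac meet in 2. 2c->3: no, cbcca/cbbaa meet in 3 with "a" left. Open state 4: 2c->4.
baa: 3a undefined. 3a->0: no, aaaca/caaca meet in 3. 3a->1: no, aaaca/caaca meet in 3. 3a->2: no, aaaca/baaa meet in 3. 3a->3: no, aaaca/cbbaa meet in 3. 3a->4: no, cbcca/baaa meet in 4 with "a" left. Open state 5: 3a->5.
cab: 3b undefined. 3b->0: no, acc/cabcc meet in 4. 3b->1: no, acc/cabcc meet in 4. 3b->2: no, ccc/cabcc meet in 4 with "c" left. 3b->3: no, bbacc/cabcc meet in 3 with "cc" left. 3b->4: ok.
cac: 3c undefined. 3c->0: no, bbacc/ac meet in 2. 3c->1: no, bbacc/ac meet in 2. 3c->2: ok.
ccb: 4b undefined. 4b->0: no, ccbbb/ac meet in 2. 4b->1: ok.
ccc: 4c undefined. 4c->0: ok.
baaa: 5a undefined. 5a->0: no, a/baaa meet in 0. 5a->1: no, ab/baaa meet in 1. 5a->2: ok.
baab: 5b undefined. 5b->0: ok.
caac: 5c undefined. 5c->0: no, a/caaca meet in 0. 5c->1: no, aaaca/caaca meet in 3. 5c->2: no, aaaca/caaca meet in 3. 5c->3: ok.
abbca: 4a undefined. 4a->0: ok.
All examples now run through 6 states with every (state, symbol) defined. Accept strings end in {0,1,3,4}, Reject strings end in {2,5}; accept={0,1,3,4}.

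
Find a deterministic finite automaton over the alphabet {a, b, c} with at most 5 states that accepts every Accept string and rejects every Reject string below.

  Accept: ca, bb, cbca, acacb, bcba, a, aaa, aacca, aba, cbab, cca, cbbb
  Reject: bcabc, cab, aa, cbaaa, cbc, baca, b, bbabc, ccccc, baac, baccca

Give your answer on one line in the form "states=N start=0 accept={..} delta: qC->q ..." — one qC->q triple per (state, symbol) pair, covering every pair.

states=5 start=0 accept={1,3} delta: 0a->1 0b->2 0c->0 1a->0 1b->0 1c->2 2a->3 2b->3 2c->0 3a->1 3b->1 3c->4 4a->0 4b->1 4c->3

Grow the machine one transition at a time. Run the examples from 0; the earliest place one falls off (shortest prefix, ties alphabetical) gets sent to the lowest-numbered state that keeps every Accept/Reject pair distinguishable — a pair clashes when both reach the same state with identical unread suffix — and to a fresh state only if none does.
a: 0a undefined. 0a->0: no, a/aa meet in 0. Open state 1: 0a->1.
b: 0b undefined. 0b->0: no, bb/b meet in 0. 0b->1: no, a/b meet in 1. Open state 2: 0b->2.
c: 0c undefined. 0c->0: ok.
aa: 1a undefined. 1a->0: ok.
ab: 1b undefined. 1b->0: ok.
ac: 1c undefined. 1c->0: no, acacb/b meet in 2. 1c->1: no, acacb/b meet in 2. 1c->2: ok.
ba: 2a undefined. 2a->0: no, ca/baca meet in 1. 2a->1: no, ca/cbaaa meet in 1. 2a->2: no, cbca/baca meet in 2 with "ca" left. Open state 3: 2a->3.
bb: 2b undefined. 2b->0: no, bb/cab meet in 0. 2b->1: no, cbbb/cab meet in 0. 2b->2: no, bb/b meet in 2. 2b->3: ok.
bc: 2c undefined. 2c->0: ok.
baa: 3a undefined. 3a->0: no, ca/cbaaa meet in 1. 3a->1: ok.
bac: 3c undefined. 3c->0: no, ca/baca meet in 1. 3c->1: no, ca/baccca meet in 1. 3c->2: no, ca/baccca meet in 1. 3c->3: no, ca/baca meet in 1. Open state 4: 3c->4.
baca: 4a undefined. 4a->0: ok.
bacc: 4c undefined. 4c->0: no, ca/baccca meet in 1. 4c->1: no, bb/baccca meet in 3. 4c->2: no, ca/baccca meet in 1. 4c->3: ok.
cbab: 3b undefined. 3b->0: no, cbab/bcabc meet in 0. 3b->1: ok.
acacb: 4b undefined. 4b->0: no, acacb/bcabc meet in 0. 4b->1: ok.
All examples now run through 5 states with every (state, symbol) defined. Accept strings end in {1,3}, Reject strings end in {0,2}; accept={1,3}.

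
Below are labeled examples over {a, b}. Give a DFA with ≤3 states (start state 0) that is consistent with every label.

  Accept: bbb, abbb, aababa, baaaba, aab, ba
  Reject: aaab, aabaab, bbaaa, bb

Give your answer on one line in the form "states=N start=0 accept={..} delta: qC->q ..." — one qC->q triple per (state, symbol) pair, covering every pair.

Grow the machine one transition at a time. Run the examples from 0; the earliest place one falls off (shortest prefix, ties alphabetical) gets sent to the lowest-numbered state that keeps every Accept/Reject pair distinguishable — a pair clashes when both reach the same state with identical unread suffix — and to a fresh state only if none does.
a: 0a undefined. 0a->0: no, aab/aaab meet in 0 with "b" left. Open state 1: 0a->1.
b: 0b undefined. 0b->0: no, bbb/bb meet in 0. 0b->1: ok.
aa: 1a undefined. 1a->0: ok.
ab: 1b undefined. 1b->0: no, bbb/bbaaa meet in 1. 1b->1: no, bbb/aaab meet in 1. Open state 2: 1b->2.
abb: 2b undefined. 2b->0: ok.
bba: 2a undefined. 2a->0: no, bbb/bbaaa meet in 0. 2a->1: no, abbb/bbaaa meet in 1. 2a->2: ok.
All examples now run through 3 states with every (state, symbol) defined. Accept strings end in {0,1}, Reject strings end in {2}; accept={0,1}.

states=3 start=0 accept={0,1} delta: 0a->1 0b->1 1a->0 1b->2 2a->2 2b->0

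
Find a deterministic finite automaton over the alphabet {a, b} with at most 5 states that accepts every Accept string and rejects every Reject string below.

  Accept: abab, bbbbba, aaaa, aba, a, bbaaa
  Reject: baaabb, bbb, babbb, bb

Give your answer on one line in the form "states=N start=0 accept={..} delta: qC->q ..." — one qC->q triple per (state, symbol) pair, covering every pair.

Grow the machine one transition at a time. Run the examples from 0; the earliest place one falls off (shortest prefix, ties alphabetical) gets sent to the lowest-numbered state that keeps every Accept/Reject pair distinguishable — a pair clashes when both reach the same state with identical unread suffix — and to a fresh state only if none does.
a: 0a undefined. 0a->0: ok.
b: 0b undefined. 0b->0: no, abab/baaabb meet in 0. Open state 1: 0b->1.
ba: 1a undefined. 1a->0: ok.
bb: 1b undefined. 1b->0: no, abab/bbb meet in 1. 1b->1: no, abab/baaabb meet in 1. Open state 2: 1b->2.
bba: 2a undefined. 2a->0: ok.
bbb: 2b undefined. 2b->0: no, bbbbba/bbb meet in 0. 2b->1: no, abab/bbb meet in 1. 2b->2: ok.
All examples now run through 3 states with every (state, symbol) defined. Accept strings end in {0,1}, Reject strings end in {2}; accept={0,1}.

states=3 start=0 accept={0,1} delta: 0a->0 0b->1 1a->0 1b->2 2a->0 2b->2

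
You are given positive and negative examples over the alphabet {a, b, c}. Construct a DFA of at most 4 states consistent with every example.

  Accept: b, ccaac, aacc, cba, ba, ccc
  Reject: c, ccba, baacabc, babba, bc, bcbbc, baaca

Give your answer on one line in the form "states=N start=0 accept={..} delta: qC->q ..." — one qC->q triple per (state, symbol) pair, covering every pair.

Grow the machine one transition at a time. Run the examples from 0; the earliest place one falls off (shortest prefix, ties alphabetical) gets sent to the lowest-numbered state that keeps every Accept/Reject pair distinguishable — a pair clashes when both reach the same state with identical unread suffix — and to a fresh state only if none does.
a: 0a undefined. 0a->0: ok.
b: 0b undefined. 0b->0: no, b/babba meet in 0. Open state 1: 0b->1.
c: 0c undefined. 0c->0: no, ccaac/c meet in 0. 0c->1: no, b/c meet in 1. Open state 2: 0c->2.
ba: 1a undefined. 1a->0: ok.
bc: 1c undefined. 1c->0: no, ba/bc meet in 0. 1c->1: no, b/bc meet in 1. 1c->2: ok.
cb: 2b undefined. 2b->0: ok.
cc: 2c undefined. 2c->0: no, ccaac/c meet in 2. 2c->1: no, ccaac/c meet in 2. 2c->2: no, aacc/c meet in 2. Open state 3: 2c->3.
cca: 3a undefined. 3a->0: no, ccaac/c meet in 2. 3a->1: no, ccaac/c meet in 2. 3a->2: ok.
ccb: 3b undefined. 3b->0: no, cba/ccba meet in 0. 3b->1: no, cba/ccba meet in 0. 3b->2: ok.
ccc: 3c undefined. 3c->0: ok.
babb: 1b undefined. 1b->0: no, cba/babba meet in 0. 1b->1: no, cba/babba meet in 0. 1b->2: ok.
ccaa: 2a undefined. 2a->0: no, ccaac/c meet in 2. 2a->1: no, b/ccba meet in 1. 2a->2: ok.
All examples now run through 4 states with every (state, symbol) defined. Accept strings end in {0,1,3}, Reject strings end in {2}; accept={0,1,3}.

states=4 start=0 accept={0,1,3} delta: 0a->0 0b->1 0c->2 1a->0 1b->2 1c->2 2a->2 2b->0 2c->3 3a->2 3b->2 3c->0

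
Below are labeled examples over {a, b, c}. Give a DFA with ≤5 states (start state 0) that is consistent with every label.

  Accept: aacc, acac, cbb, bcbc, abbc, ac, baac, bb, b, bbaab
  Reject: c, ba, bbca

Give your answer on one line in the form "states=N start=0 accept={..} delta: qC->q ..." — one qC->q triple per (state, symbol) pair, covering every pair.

Fold the examples into a partial DFA from state 0: repeatedly fix the first undefined (state, symbol) met by the shortest-then-alphabetical prefix, trying targets in increasing order and rejecting any under which an Accept and a Reject string meet in one state with the same remainder; add a state when all current targets are rejected. Accepting states are where Accept strings end.
a: 0a undefined. 0a->0: no, ac/c meet in 0 with "c" left. Open state 1: 0a->1.
b: 0b undefined. 0b->0: ok.
c: 0c undefined. 0c->0: no, cbb/c meet in 0. 0c->1: ok.
aa: 1a undefined. 1a->0: no, baac/c meet in 1. 1a->1: ok.
ab: 1b undefined. 1b->0: no, bcbc/c meet in 1. 1b->1: no, cbb/c meet in 1. Open state 2: 1b->2.
ac: 1c undefined. 1c->0: no, aacc/c meet in 1. 1c->1: no, aacc/c meet in 1. 1c->2: ok.
abb: 2b undefined. 2b->0: no, abbc/c meet in 1. 2b->1: no, cbb/c meet in 1. 2b->2: ok.
aca: 2a undefined. 2a->0: no, acac/c meet in 1. 2a->1: ok.
aacc: 2c undefined. 2c->0: ok.
All examples now run through 3 states with every (state, symbol) defined. Accept strings end in {0,2}, Reject strings end in {1}; accept={0,2}.

states=3 start=0 accept={0,2} delta: 0a->1 0b->0 0c->1 1a->1 1b->2 1c->2 2a->1 2b->2 2c->0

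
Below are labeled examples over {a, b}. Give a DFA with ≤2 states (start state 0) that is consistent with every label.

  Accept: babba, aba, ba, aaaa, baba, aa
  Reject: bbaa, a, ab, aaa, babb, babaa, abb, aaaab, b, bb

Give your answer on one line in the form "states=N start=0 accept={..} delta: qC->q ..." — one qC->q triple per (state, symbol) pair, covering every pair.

Grow the machine one transition at a time. Run the examples from 0; the earliest place one falls off (shortest prefix, ties alphabetical) gets sent to the lowest-numbered state that keeps every Accept/Reject pair distinguishable — a pair clashes when both reach the same state with identical unread suffix — and to a fresh state only if none does.
a: 0a undefined. 0a->0: no, aaaa/a meet in 0. Open state 1: 0a->1.
b: 0b undefined. 0b->0: no, ba/a meet in 1. 0b->1: ok.
aa: 1a undefined. 1a->0: ok.
ab: 1b undefined. 1b->0: no, babba/a meet in 1. 1b->1: ok.
All examples now run through 2 states with every (state, symbol) defined. Accept strings end in {0}, Reject strings end in {1}; accept={0}.

states=2 start=0 accept={0} delta: 0a->1 0b->1 1a->0 1b->1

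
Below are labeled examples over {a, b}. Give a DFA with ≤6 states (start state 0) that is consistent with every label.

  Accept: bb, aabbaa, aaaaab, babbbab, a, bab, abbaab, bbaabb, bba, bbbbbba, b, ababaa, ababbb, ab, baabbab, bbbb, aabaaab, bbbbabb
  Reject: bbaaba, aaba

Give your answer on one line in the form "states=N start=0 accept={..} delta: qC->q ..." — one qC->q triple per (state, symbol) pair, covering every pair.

State merging on the prefix tree: take the shortest (then alphabetical) example prefix whose next move is undefined and point that move at state 0, else 1, else 2, ...; a target is out if some Accept/Reject pair would then sit in one state with the same input left (inseparable). If every existing state is out, open a new one.
a: 0a undefined. 0a->0: ok.
b: 0b undefined. 0b->0: no, bb/bbaaba meet in 0. Open state 1: 0b->1.
ba: 1a undefined. 1a->0: no, a/aaba meet in 0. 1a->1: no, aaaaab/aaba meet in 1. Open state 2: 1a->2.
bb: 1b undefined. 1b->0: ok.
baa: 2a undefined. 2a->0: ok.
bab: 2b undefined. 2b->0: ok.
All examples now run through 3 states with every (state, symbol) defined. Accept strings end in {0,1}, Reject strings end in {2}; accept={0,1}.

states=3 start=0 accept={0,1} delta: 0a->0 0b->1 1a->2 1b->0 2a->0 2b->0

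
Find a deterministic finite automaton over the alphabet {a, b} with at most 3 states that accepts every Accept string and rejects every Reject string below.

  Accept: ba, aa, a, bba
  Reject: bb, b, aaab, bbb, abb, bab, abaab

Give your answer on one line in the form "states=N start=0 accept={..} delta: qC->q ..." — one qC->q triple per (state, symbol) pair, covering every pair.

states=2 start=0 accept={0} delta: 0a->0 0b->1 1a->0 1b->1

Grow the machine one transition at a time. Run the examples from 0; the earliest place one falls off (shortest prefix, ties alphabetical) gets sent to the lowest-numbered state that keeps every Accept/Reject pair distinguishable — a pair clashes when both reach the same state with identical unread suffix — and to a fresh state only if none does.
a: 0a undefined. 0a->0: ok.
b: 0b undefined. 0b->0: no, ba/bb meet in 0. Open state 1: 0b->1.
ba: 1a undefined. 1a->0: ok.
bb: 1b undefined. 1b->0: no, ba/bb meet in 0. 1b->1: ok.
All examples now run through 2 states with every (state, symbol) defined. Accept strings end in {0}, Reject strings end in {1}; accept={0}.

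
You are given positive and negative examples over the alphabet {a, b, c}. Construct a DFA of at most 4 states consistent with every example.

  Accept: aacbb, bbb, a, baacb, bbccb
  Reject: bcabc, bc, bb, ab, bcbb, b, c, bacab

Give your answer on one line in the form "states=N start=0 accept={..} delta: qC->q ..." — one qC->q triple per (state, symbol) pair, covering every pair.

states=3 start=0 accept={0} delta: 0a->0 0b->1 0c->1 1a->1 1b->2 1c->2 2a->0 2b->0 2c->1

State merging on the prefix tree: take the shortest (then alphabetical) example prefix whose next move is undefined and point that move at state 0, else 1, else 2, ...; a target is out if some Accept/Reject pair would then sit in one state with the same input left (inseparable). If every existing state is out, open a new one.
a: 0a undefined. 0a->0: ok.
b: 0b undefined. 0b->0: no, aacbb/bcbb meet in 0 with "cbb" left. Open state 1: 0b->1.
c: 0c undefined. 0c->0: no, aacbb/bb meet in 1 with "b" left. 0c->1: ok.
ba: 1a undefined. 1a->0: no, baacb/bb meet in 1 with "b" left. 1a->1: ok.
bb: 1b undefined. 1b->0: no, aacbb/ab meet in 1. 1b->1: no, aacbb/bb meet in 1. Open state 2: 1b->2.
bc: 1c undefined. 1c->0: no, a/bcabc meet in 0. 1c->1: no, aacbb/bcbb meet in 2 with "b" left. 1c->2: ok.
bbb: 2b undefined. 2b->0: ok.
bbc: 2c undefined. 2c->0: no, bbccb/bc meet in 2. 2c->1: ok.
bca: 2a undefined. 2a->0: ok.
All examples now run through 3 states with every (state, symbol) defined. Accept strings end in {0}, Reject strings end in {1,2}; accept={0}.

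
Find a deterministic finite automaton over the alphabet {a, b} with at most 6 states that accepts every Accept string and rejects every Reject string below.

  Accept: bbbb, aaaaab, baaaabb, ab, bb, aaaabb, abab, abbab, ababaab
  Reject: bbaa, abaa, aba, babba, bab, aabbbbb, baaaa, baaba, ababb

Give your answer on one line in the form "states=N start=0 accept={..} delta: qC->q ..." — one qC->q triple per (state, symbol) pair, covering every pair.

states=6 start=0 accept={2,4,5} delta: 0a->1 0b->1 1a->0 1b->2 2a->3 2b->4 3a->0 3b->5 4a->1 4b->5 5a->0 5b->0

State merging on the prefix tree: take the shortest (then alphabetical) example prefix whose next move is undefined and point that move at state 0, else 1, else 2, ...; a target is out if some Accept/Reject pair would then sit in one state with the same input left (inseparable). If every existing state is out, open a new one.
a: 0a undefined. 0a->0: no, abab/bab meet in 0 with "bab" left. Open state 1: 0a->1.
b: 0b undefined. 0b->0: no, ab/bab meet in 1 with "b" left. 0b->1: ok.
aa: 1a undefined. 1a->0: ok.
ab: 1b undefined. 1b->0: no, bbbb/bbaa meet in 0. 1b->1: no, bbbb/bbaa meet in 1. Open state 2: 1b->2.
aba: 2a undefined. 2a->0: no, aaaaab/ababb meet in 2. 2a->1: no, baaaabb/ababb meet in 2 with "b" left. 2a->2: no, bbbb/ababb meet in 2 with "bb" left. Open state 3: 2a->3.
abb: 2b undefined. 2b->0: no, bbbb/bab meet in 1. 2b->1: no, baaaabb/bab meet in 1. 2b->2: no, bbbb/aabbbbb meet in 2. 2b->3: no, baaaabb/aba meet in 3. Open state 4: 2b->4.
abaa: 3a undefined. 3a->0: ok.
abab: 3b undefined. 3b->0: no, abab/bbaa meet in 0. 3b->1: no, aaaaab/ababb meet in 2. 3b->2: no, baaaabb/ababb meet in 4. 3b->3: no, abab/aba meet in 3. 3b->4: no, bbbb/ababb meet in 4 with "b" left. Open state 5: 3b->5.
abba: 4a undefined. 4a->0: no, abbab/bab meet in 1. 4a->1: ok.
bbbb: 4b undefined. 4b->0: no, bbbb/bbaa meet in 0. 4b->1: no, bbbb/bab meet in 1. 4b->2: no, baaaabb/aabbbbb meet in 4. 4b->3: no, bbbb/aba meet in 3. 4b->4: no, bbbb/aabbbbb meet in 4. 4b->5: ok.
ababa: 5a undefined. 5a->0: ok.
ababb: 5b undefined. 5b->0: ok.
All examples now run through 6 states with every (state, symbol) defined. Accept strings end in {2,4,5}, Reject strings end in {0,1,3}; accept={2,4,5}.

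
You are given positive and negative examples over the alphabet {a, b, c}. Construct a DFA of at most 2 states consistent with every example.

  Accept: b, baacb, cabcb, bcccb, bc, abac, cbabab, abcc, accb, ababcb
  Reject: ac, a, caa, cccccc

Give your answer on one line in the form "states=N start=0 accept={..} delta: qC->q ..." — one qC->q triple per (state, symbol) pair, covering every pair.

states=2 start=0 accept={1} delta: 0a->0 0b->1 0c->0 1a->1 1b->1 1c->1

State merging on the prefix tree: take the shortest (then alphabetical) example prefix whose next move is undefined and point that move at state 0, else 1, else 2, ...; a target is out if some Accept/Reject pair would then sit in one state with the same input left (inseparable). If every existing state is out, open a new one.
a: 0a undefined. 0a->0: ok.
b: 0b undefined. 0b->0: no, b/a meet in 0. Open state 1: 0b->1.
c: 0c undefined. 0c->0: ok.
ba: 1a undefined. 1a->0: no, abac/ac meet in 0. 1a->1: ok.
bc: 1c undefined. 1c->0: no, bc/ac meet in 0. 1c->1: ok.
abab: 1b undefined. 1b->0: no, baacb/ac meet in 0. 1b->1: ok.
All examples now run through 2 states with every (state, symbol) defined. Accept strings end in {1}, Reject strings end in {0}; accept={1}.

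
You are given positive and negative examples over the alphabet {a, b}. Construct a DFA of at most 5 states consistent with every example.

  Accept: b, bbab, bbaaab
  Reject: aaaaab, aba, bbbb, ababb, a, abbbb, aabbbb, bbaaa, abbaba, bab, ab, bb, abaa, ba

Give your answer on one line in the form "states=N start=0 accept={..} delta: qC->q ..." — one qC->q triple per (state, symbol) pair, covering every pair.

Fold the examples into a partial DFA from state 0: repeatedly fix the first undefined (state, symbol) met by the shortest-then-alphabetical prefix, trying targets in increasing order and rejecting any under which an Accept and a Reject string meet in one state with the same remainder; add a state when all current targets are rejected. Accepting states are where Accept strings end.
a: 0a undefined. 0a->0: no, b/aaaaab meet in 0 with "b" left. Open state 1: 0a->1.
b: 0b undefined. 0b->0: no, b/bbbb meet in 0. 0b->1: no, b/a meet in 1. Open state 2: 0b->2.
aa: 1a undefined. 1a->0: ok.
ab: 1b undefined. 1b->0: no, b/ababb meet in 2. 1b->1: ok.
ba: 2a undefined. 2a->0: no, b/bab meet in 2. 2a->1: ok.
bb: 2b undefined. 2b->0: no, bbab/aaaaab meet in 1. 2b->1: ok.
All examples now run through 3 states with every (state, symbol) defined. Accept strings end in {2}, Reject strings end in {0,1}; accept={2}.

states=3 start=0 accept={2} delta: 0a->1 0b->2 1a->0 1b->1 2a->1 2b->1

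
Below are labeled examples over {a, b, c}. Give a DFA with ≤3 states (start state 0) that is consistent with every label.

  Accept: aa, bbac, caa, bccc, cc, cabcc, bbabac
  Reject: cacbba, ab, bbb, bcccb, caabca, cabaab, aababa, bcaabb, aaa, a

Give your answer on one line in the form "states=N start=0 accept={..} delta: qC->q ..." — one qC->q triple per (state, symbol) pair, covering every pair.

Fold the examples into a partial DFA from state 0: repeatedly fix the first undefined (state, symbol) met by the shortest-then-alphabetical prefix, trying targets in increasing order and rejecting any under which an Accept and a Reject string meet in one state with the same remainder; add a state when all current targets are rejected. Accepting states are where Accept strings end.
a: 0a undefined. 0a->0: no, aa/aaa meet in 0. Open state 1: 0a->1.
b: 0b undefined. 0b->0: ok.
c: 0c undefined. 0c->0: no, bccc/bbb meet in 0. 0c->1: no, caa/aaa meet in 1 with "aa" left. Open state 2: 0c->2.
aa: 1a undefined. 1a->0: no, aa/bbb meet in 0. 1a->1: no, aa/aaa meet in 1. 1a->2: ok.
ab: 1b undefined. 1b->0: ok.
ca: 2a undefined. 2a->0: no, caa/a meet in 1. 2a->1: ok.
cc: 2c undefined. 2c->0: no, cc/ab meet in 0. 2c->1: no, cc/aaa meet in 1. 2c->2: ok.
aab: 2b undefined. 2b->0: ok.
cac: 1c undefined. 1c->0: no, bbac/ab meet in 0. 1c->1: no, bbac/cacbba meet in 1. 1c->2: ok.
All examples now run through 3 states with every (state, symbol) defined. Accept strings end in {2}, Reject strings end in {0,1}; accept={2}.

states=3 start=0 accept={2} delta: 0a->1 0b->0 0c->2 1a->2 1b->0 1c->2 2a->1 2b->0 2c->2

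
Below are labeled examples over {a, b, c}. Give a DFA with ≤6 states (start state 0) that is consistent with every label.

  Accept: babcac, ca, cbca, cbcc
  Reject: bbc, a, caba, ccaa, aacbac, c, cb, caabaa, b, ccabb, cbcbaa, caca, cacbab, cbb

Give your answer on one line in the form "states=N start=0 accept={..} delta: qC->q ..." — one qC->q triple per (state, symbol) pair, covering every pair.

State merging on the prefix tree: take the shortest (then alphabetical) example prefix whose next move is undefined and point that move at state 0, else 1, else 2, ...; a target is out if some Accept/Reject pair would then sit in one state with the same input left (inseparable). If every existing state is out, open a new one.
a: 0a undefined. 0a->0: ok.
b: 0b undefined. 0b->0: ok.
c: 0c undefined. 0c->0: no, babcac/bbc meet in 0. Open state 1: 0c->1.
ca: 1a undefined. 1a->0: no, babcac/bbc meet in 1. 1a->1: no, ca/bbc meet in 1. Open state 2: 1a->2.
cb: 1b undefined. 1b->0: ok.
cc: 1c undefined. 1c->0: no, cbcc/a meet in 0. 1c->1: no, cbcc/bbc meet in 1. 1c->2: ok.
caa: 2a undefined. 2a->0: ok.
cab: 2b undefined. 2b->0: ok.
cac: 2c undefined. 2c->0: no, babcac/a meet in 0. 2c->1: no, babcac/bbc meet in 1. 2c->2: ok.
All examples now run through 3 states with every (state, symbol) defined. Accept strings end in {2}, Reject strings end in {0,1}; accept={2}.

states=3 start=0 accept={2} delta: 0a->0 0b->0 0c->1 1a->2 1b->0 1c->2 2a->0 2b->0 2c->2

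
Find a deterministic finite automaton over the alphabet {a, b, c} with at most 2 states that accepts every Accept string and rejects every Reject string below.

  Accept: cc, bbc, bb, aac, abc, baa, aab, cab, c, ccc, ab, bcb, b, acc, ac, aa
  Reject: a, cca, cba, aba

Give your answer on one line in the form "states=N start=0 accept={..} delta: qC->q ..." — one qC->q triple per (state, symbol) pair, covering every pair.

Fold the examples into a partial DFA from state 0: repeatedly fix the first undefined (state, symbol) met by the shortest-then-alphabetical prefix, trying targets in increasing order and rejecting any under which an Accept and a Reject string meet in one state with the same remainder; add a state when all current targets are rejected. Accepting states are where Accept strings end.
a: 0a undefined. 0a->0: no, aa/a meet in 0. Open state 1: 0a->1.
b: 0b undefined. 0b->0: ok.
c: 0c undefined. 0c->0: ok.
aa: 1a undefined. 1a->0: ok.
ab: 1b undefined. 1b->0: ok.
ac: 1c undefined. 1c->0: ok.
All examples now run through 2 states with every (state, symbol) defined. Accept strings end in {0}, Reject strings end in {1}; accept={0}.

states=2 start=0 accept={0} delta: 0a->1 0b->0 0c->0 1a->0 1b->0 1c->0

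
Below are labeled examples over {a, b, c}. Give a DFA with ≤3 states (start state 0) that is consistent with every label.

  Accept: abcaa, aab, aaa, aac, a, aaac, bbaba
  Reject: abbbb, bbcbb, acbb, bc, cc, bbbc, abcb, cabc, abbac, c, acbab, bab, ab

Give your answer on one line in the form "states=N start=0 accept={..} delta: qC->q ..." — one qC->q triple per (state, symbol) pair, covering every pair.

State merging on the prefix tree: take the shortest (then alphabetical) example prefix whose next move is undefined and point that move at state 0, else 1, else 2, ...; a target is out if some Accept/Reject pair would then sit in one state with the same input left (inseparable). If every existing state is out, open a new one.
a: 0a undefined. 0a->0: no, aab/ab meet in 0 with "b" left. Open state 1: 0a->1.
b: 0b undefined. 0b->0: ok.
c: 0c undefined. 0c->0: ok.
aa: 1a undefined. 1a->0: no, aab/bbcbb meet in 0. 1a->1: no, aab/bab meet in 1 with "b" left. Open state 2: 1a->2.
ab: 1b undefined. 1b->0: ok.
ac: 1c undefined. 1c->0: ok.
aaa: 2a undefined. 2a->0: no, aaa/abbbb meet in 0. 2a->1: no, aaac/abbbb meet in 0. 2a->2: ok.
aab: 2b undefined. 2b->0: no, aab/abbbb meet in 0. 2b->1: ok.
aac: 2c undefined. 2c->0: no, aac/abbbb meet in 0. 2c->1: ok.
All examples now run through 3 states with every (state, symbol) defined. Accept strings end in {1,2}, Reject strings end in {0}; accept={1,2}.

states=3 start=0 accept={1,2} delta: 0a->1 0b->0 0c->0 1a->2 1b->0 1c->0 2a->2 2b->1 2c->1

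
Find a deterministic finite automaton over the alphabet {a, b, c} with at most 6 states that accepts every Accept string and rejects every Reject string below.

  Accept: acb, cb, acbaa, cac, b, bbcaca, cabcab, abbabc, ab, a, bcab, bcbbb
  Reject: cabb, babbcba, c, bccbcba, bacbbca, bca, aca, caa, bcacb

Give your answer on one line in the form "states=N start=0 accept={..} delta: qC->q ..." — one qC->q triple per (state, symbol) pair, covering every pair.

Fold the examples into a partial DFA from state 0: repeatedly fix the first undefined (state, symbol) met by the shortest-then-alphabetical prefix, trying targets in increasing order and rejecting any under which an Accept and a Reject string meet in one state with the same remainder; add a state when all current targets are rejected. Accepting states are where Accept strings end.
a: 0a undefined. 0a->0: ok.
b: 0b undefined. 0b->0: no, abbabc/c meet in 0 with "c" left. Open state 1: 0b->1.
c: 0c undefined. 0c->0: no, cac/c meet in 0. 0c->1: no, b/c meet in 1. Open state 2: 0c->2.
ba: 1a undefined. 1a->0: ok.
bb: 1b undefined. 1b->0: ok.
bc: 1c undefined. 1c->0: no, acb/bcacb meet in 2 with "b" left. 1c->1: no, acb/bcacb meet in 2 with "b" left. 1c->2: no, abbabc/c meet in 2. Open state 3: 1c->3.
ca: 2a undefined. 2a->0: no, cac/c meet in 2. 2a->1: no, b/cabb meet in 1. 2a->2: ok.
cb: 2b undefined. 2b->0: no, acb/babbcba meet in 0. 2b->1: no, acbaa/cabb meet in 0. 2b->2: no, acb/cabb meet in 2. 2b->3: ok.
bca: 3a undefined. 3a->0: no, acb/bcacb meet in 3. 3a->1: no, b/babbcba meet in 1. 3a->2: no, acbaa/babbcba meet in 2. 3a->3: no, acb/babbcba meet in 3. Open state 4: 3a->4.
bcb: 3b undefined. 3b->0: no, a/cabb meet in 0. 3b->1: no, b/cabb meet in 1. 3b->2: no, bbcaca/bacbbca meet in 2 with "ca" left. 3b->3: no, acb/cabb meet in 3. 3b->4: ok.
bcc: 3c undefined. 3c->0: no, acbaa/bccbcba meet in 4 with "a" left. 3c->1: ok.
cac: 2c undefined. 2c->0: ok.
bcab: 4b undefined. 4b->0: ok.
bcac: 4c undefined. 4c->0: no, cac/bacbbca meet in 0. 4c->1: no, cac/bacbbca meet in 0. 4c->2: no, acb/bcacb meet in 3. 4c->3: ok.
acbaa: 4a undefined. 4a->0: ok.
All examples now run through 5 states with every (state, symbol) defined. Accept strings end in {0,1,3}, Reject strings end in {2,4}; accept={0,1,3}.

states=5 start=0 accept={0,1,3} delta: 0a->0 0b->1 0c->2 1a->0 1b->0 1c->3 2a->2 2b->3 2c->0 3a->4 3b->4 3c->1 4a->0 4b->0 4c->3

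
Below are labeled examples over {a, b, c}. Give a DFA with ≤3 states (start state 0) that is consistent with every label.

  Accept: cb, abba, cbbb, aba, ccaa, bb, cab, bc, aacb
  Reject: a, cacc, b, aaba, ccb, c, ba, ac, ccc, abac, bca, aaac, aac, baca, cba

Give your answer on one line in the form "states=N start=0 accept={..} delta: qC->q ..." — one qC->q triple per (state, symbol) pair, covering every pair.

states=3 start=0 accept={0} delta: 0a->1 0b->2 0c->2 1a->0 1b->1 1c->1 2a->2 2b->0 2c->0

Fold the examples into a partial DFA from state 0: repeatedly fix the first undefined (state, symbol) met by the shortest-then-alphabetical prefix, trying targets in increasing order and rejecting any under which an Accept and a Reject string meet in one state with the same remainder; add a state when all current targets are rejected. Accepting states are where Accept strings end.
a: 0a undefined. 0a->0: no, aba/aaba meet in 0 with "ba" left. Open state 1: 0a->1.
b: 0b undefined. 0b->0: no, bb/b meet in 0. 0b->1: no, bc/ac meet in 1 with "c" left. Open state 2: 0b->2.
c: 0c undefined. 0c->0: no, cb/b meet in 2. 0c->1: no, aba/cba meet in 1 with "ba" left. 0c->2: ok.
aa: 1a undefined. 1a->0: ok.
ab: 1b undefined. 1b->0: no, abba/aaba meet in 2 with "a" left. 1b->1: ok.
ac: 1c undefined. 1c->0: no, abba/ac meet in 0. 1c->1: ok.
ba: 2a undefined. 2a->0: no, abba/aaba meet in 0. 2a->1: no, abba/baca meet in 0. 2a->2: ok.
bb: 2b undefined. 2b->0: ok.
bc: 2c undefined. 2c->0: ok.
All examples now run through 3 states with every (state, symbol) defined. Accept strings end in {0}, Reject strings end in {1,2}; accept={0}.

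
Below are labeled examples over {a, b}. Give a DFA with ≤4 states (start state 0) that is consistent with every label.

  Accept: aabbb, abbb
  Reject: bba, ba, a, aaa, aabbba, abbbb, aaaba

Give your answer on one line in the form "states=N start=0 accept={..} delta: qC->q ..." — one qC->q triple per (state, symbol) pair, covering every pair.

states=2 start=0 accept={1} delta: 0a->0 0b->1 1a->0 1b->0

Grow the machine one transition at a time. Run the examples from 0; the earliest place one falls off (shortest prefix, ties alphabetical) gets sent to the lowest-numbered state that keeps every Accept/Reject pair distinguishable — a pair clashes when both reach the same state with identical unread suffix — and to a fresh state only if none does.
a: 0a undefined. 0a->0: ok.
b: 0b undefined. 0b->0: no, aabbb/bba meet in 0. Open state 1: 0b->1.
ba: 1a undefined. 1a->0: ok.
bb: 1b undefined. 1b->0: ok.
All examples now run through 2 states with every (state, symbol) defined. Accept strings end in {1}, Reject strings end in {0}; accept={1}.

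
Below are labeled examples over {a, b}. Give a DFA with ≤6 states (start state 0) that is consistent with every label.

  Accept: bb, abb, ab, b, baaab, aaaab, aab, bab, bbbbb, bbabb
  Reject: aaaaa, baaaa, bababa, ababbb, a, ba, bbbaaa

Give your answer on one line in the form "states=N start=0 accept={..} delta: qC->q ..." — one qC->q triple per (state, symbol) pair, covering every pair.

Fold the examples into a partial DFA from state 0: repeatedly fix the first undefined (state, symbol) met by the shortest-then-alphabetical prefix, trying targets in increasing order and rejecting any under which an Accept and a Reject string meet in one state with the same remainder; add a state when all current targets are rejected. Accepting states are where Accept strings end.
a: 0a undefined. 0a->0: ok.
b: 0b undefined. 0b->0: no, bb/aaaaa meet in 0. Open state 1: 0b->1.
ba: 1a undefined. 1a->0: ok.
bb: 1b undefined. 1b->0: no, bb/aaaaa meet in 0. 1b->1: no, bb/ababbb meet in 1. Open state 2: 1b->2.
bba: 2a undefined. 2a->0: ok.
bbb: 2b undefined. 2b->0: ok.
All examples now run through 3 states with every (state, symbol) defined. Accept strings end in {1,2}, Reject strings end in {0}; accept={1,2}.

states=3 start=0 accept={1,2} delta: 0a->0 0b->1 1a->0 1b->2 2a->0 2b->0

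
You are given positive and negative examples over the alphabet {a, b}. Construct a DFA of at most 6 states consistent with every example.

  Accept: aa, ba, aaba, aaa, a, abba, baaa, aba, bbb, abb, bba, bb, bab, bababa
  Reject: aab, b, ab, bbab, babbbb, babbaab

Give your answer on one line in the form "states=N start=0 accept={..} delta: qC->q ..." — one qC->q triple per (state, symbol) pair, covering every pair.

states=5 start=0 accept={0,2,3} delta: 0a->0 0b->1 1a->2 1b->2 2a->0 2b->3 3a->0 3b->4 4a->0 4b->0

State merging on the prefix tree: take the shortest (then alphabetical) example prefix whose next move is undefined and point that move at state 0, else 1, else 2, ...; a target is out if some Accept/Reject pair would then sit in one state with the same input left (inseparable). If every existing state is out, open a new one.
a: 0a undefined. 0a->0: ok.
b: 0b undefined. 0b->0: no, aa/aab meet in 0. Open state 1: 0b->1.
ba: 1a undefined. 1a->0: no, bab/aab meet in 1. 1a->1: no, ba/aab meet in 1. Open state 2: 1a->2.
bb: 1b undefined. 1b->0: no, bbb/aab meet in 1. 1b->1: no, bbb/aab meet in 1. 1b->2: ok.
baa: 2a undefined. 2a->0: ok.
bab: 2b undefined. 2b->0: no, aa/babbbb meet in 0. 2b->1: no, ba/babbbb meet in 2. 2b->2: no, ba/babbbb meet in 2. Open state 3: 2b->3.
baba: 3a undefined. 3a->0: ok.
babb: 3b undefined. 3b->0: no, ba/babbbb meet in 2. 3b->1: no, bbb/babbbb meet in 3. 3b->2: no, ba/babbbb meet in 2. 3b->3: no, bbb/babbbb meet in 3. Open state 4: 3b->4.
babba: 4a undefined. 4a->0: ok.
babbb: 4b undefined. 4b->0: ok.
All examples now run through 5 states with every (state, symbol) defined. Accept strings end in {0,2,3}, Reject strings end in {1}; accept={0,2,3}.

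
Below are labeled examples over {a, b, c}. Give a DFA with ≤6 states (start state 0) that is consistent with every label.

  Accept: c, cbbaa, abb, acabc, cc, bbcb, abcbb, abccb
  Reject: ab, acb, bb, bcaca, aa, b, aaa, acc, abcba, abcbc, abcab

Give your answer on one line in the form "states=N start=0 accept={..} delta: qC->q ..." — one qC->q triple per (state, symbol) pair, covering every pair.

Fold the examples into a partial DFA from state 0: repeatedly fix the first undefined (state, symbol) met by the shortest-then-alphabetical prefix, trying targets in increasing order and rejecting any under which an Accept and a Reject string meet in one state with the same remainder; add a state when all current targets are rejected. Accepting states are where Accept strings end.
a: 0a undefined. 0a->0: no, abb/bb meet in 0 with "bb" left. Open state 1: 0a->1.
b: 0b undefined. 0b->0: ok.
c: 0c undefined. 0c->0: no, c/bb meet in 0. 0c->1: no, bbcb/ab meet in 1 with "b" left. Open state 2: 0c->2.
aa: 1a undefined. 1a->0: ok.
ab: 1b undefined. 1b->0: no, abb/ab meet in 0. 1b->1: no, abb/ab meet in 1. 1b->2: no, c/ab meet in 2. Open state 3: 1b->3.
ac: 1c undefined. 1c->0: no, c/acc meet in 2. 1c->1: ok.
cb: 2b undefined. 2b->0: no, cbbaa/bb meet in 0. 2b->1: no, bbcb/aaa meet in 1. 2b->2: ok.
cc: 2c undefined. 2c->0: no, cc/bb meet in 0. 2c->1: no, cc/aaa meet in 1. 2c->2: ok.
abb: 3b undefined. 3b->0: no, abb/bb meet in 0. 3b->1: no, abb/aaa meet in 1. 3b->2: ok.
abc: 3c undefined. 3c->0: no, c/abcbc meet in 2. 3c->1: no, abccb/ab meet in 3. 3c->2: no, c/abcbc meet in 2. 3c->3: no, c/abcbc meet in 2. Open state 4: 3c->4.
bca: 2a undefined. 2a->0: no, cbbaa/aaa meet in 1. 2a->1: no, cbbaa/bb meet in 0. 2a->2: no, c/bcaca meet in 2. 2a->3: ok.
abca: 4a undefined. 4a->0: ok.
abcb: 4b undefined. 4b->0: no, c/abcbc meet in 2. 4b->1: no, abcbb/ab meet in 3. 4b->2: no, c/abcbc meet in 2. 4b->3: no, cbbaa/abcba meet in 3 with "a" left. 4b->4: ok.
abcc: 4c undefined. 4c->0: no, abccb/bb meet in 0. 4c->1: no, abccb/ab meet in 3. 4c->2: no, c/abcbc meet in 2. 4c->3: ok.
cbbaa: 3a undefined. 3a->0: no, cbbaa/bb meet in 0. 3a->1: no, cbbaa/aaa meet in 1. 3a->2: ok.
All examples now run through 5 states with every (state, symbol) defined. Accept strings end in {2,4}, Reject strings end in {0,1,3}; accept={2,4}.

states=5 start=0 accept={2,4} delta: 0a->1 0b->0 0c->2 1a->0 1b->3 1c->1 2a->3 2b->2 2c->2 3a->2 3b->2 3c->4 4a->0 4b->4 4c->3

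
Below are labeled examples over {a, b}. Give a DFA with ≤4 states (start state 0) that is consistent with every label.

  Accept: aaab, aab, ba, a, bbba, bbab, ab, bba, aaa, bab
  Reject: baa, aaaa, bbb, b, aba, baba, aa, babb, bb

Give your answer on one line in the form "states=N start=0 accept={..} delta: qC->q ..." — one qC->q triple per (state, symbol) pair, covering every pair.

Fold the examples into a partial DFA from state 0: repeatedly fix the first undefined (state, symbol) met by the shortest-then-alphabetical prefix, trying targets in increasing order and rejecting any under which an Accept and a Reject string meet in one state with the same remainder; add a state when all current targets are rejected. Accepting states are where Accept strings end.
a: 0a undefined. 0a->0: no, aaab/b meet in 0 with "b" left. Open state 1: 0a->1.
b: 0b undefined. 0b->0: ok.
aa: 1a undefined. 1a->0: no, aab/baa meet in 0. 1a->1: no, ba/baa meet in 1. Open state 2: 1a->2.
ab: 1b undefined. 1b->0: no, ba/aba meet in 1. 1b->1: no, ba/babb meet in 1. 1b->2: no, aab/babb meet in 2 with "b" left. Open state 3: 1b->3.
aaa: 2a undefined. 2a->0: no, aaab/bbb meet in 0. 2a->1: ok.
aab: 2b undefined. 2b->0: no, aab/bbb meet in 0. 2b->1: ok.
aba: 3a undefined. 3a->0: ok.
babb: 3b undefined. 3b->0: ok.
All examples now run through 4 states with every (state, symbol) defined. Accept strings end in {1,3}, Reject strings end in {0,2}; accept={1,3}.

states=4 start=0 accept={1,3} delta: 0a->1 0b->0 1a->2 1b->3 2a->1 2b->1 3a->0 3b->0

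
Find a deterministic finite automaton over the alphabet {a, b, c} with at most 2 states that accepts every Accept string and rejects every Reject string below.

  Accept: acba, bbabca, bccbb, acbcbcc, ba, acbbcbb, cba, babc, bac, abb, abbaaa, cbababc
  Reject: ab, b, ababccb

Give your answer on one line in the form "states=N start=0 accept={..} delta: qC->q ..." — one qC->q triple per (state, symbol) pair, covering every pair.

states=2 start=0 accept={0} delta: 0a->0 0b->1 0c->0 1a->0 1b->0 1c->0

Grow the machine one transition at a time. Run the examples from 0; the earliest place one falls off (shortest prefix, ties alphabetical) gets sent to the lowest-numbered state that keeps every Accept/Reject pair distinguishable — a pair clashes when both reach the same state with identical unread suffix — and to a fresh state only if none does.
a: 0a undefined. 0a->0: ok.
b: 0b undefined. 0b->0: no, ba/ab meet in 0. Open state 1: 0b->1.
c: 0c undefined. 0c->0: ok.
ba: 1a undefined. 1a->0: ok.
bb: 1b undefined. 1b->0: ok.
bc: 1c undefined. 1c->0: ok.
All examples now run through 2 states with every (state, symbol) defined. Accept strings end in {0}, Reject strings end in {1}; accept={0}.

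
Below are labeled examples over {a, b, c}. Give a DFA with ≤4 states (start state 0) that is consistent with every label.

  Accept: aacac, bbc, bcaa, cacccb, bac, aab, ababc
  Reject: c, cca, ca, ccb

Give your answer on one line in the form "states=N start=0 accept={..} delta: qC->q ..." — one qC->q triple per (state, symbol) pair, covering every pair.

State merging on the prefix tree: take the shortest (then alphabetical) example prefix whose next move is undefined and point that move at state 0, else 1, else 2, ...; a target is out if some Accept/Reject pair would then sit in one state with the same input left (inseparable). If every existing state is out, open a new one.
a: 0a undefined. 0a->0: ok.
b: 0b undefined. 0b->0: no, bbc/c meet in 0 with "c" left. Open state 1: 0b->1.
c: 0c undefined. 0c->0: no, aacac/c meet in 0. 0c->1: no, aab/c meet in 1. Open state 2: 0c->2.
ba: 1a undefined. 1a->0: no, bac/c meet in 2. 1a->1: ok.
bb: 1b undefined. 1b->0: no, bbc/c meet in 2. 1b->1: ok.
bc: 1c undefined. 1c->0: ok.
ca: 2a undefined. 2a->0: no, aacac/c meet in 2. 2a->1: no, cacccb/ccb meet in 2 with "cb" left. 2a->2: ok.
cc: 2c undefined. 2c->0: no, aacac/cca meet in 0. 2c->1: no, aacac/cca meet in 1. 2c->2: no, aacac/c meet in 2. Open state 3: 2c->3.
cca: 3a undefined. 3a->0: no, bbc/cca meet in 0. 3a->1: no, aab/cca meet in 1. 3a->2: ok.
ccb: 3b undefined. 3b->0: no, bbc/ccb meet in 0. 3b->1: no, aab/ccb meet in 1. 3b->2: ok.
cacc: 3c undefined. 3c->0: ok.
cacccb: 2b undefined. 2b->0: ok.
All examples now run through 4 states with every (state, symbol) defined. Accept strings end in {0,1,3}, Reject strings end in {2}; accept={0,1,3}.

states=4 start=0 accept={0,1,3} delta: 0a->0 0b->1 0c->2 1a->1 1b->1 1c->0 2a->2 2b->0 2c->3 3a->2 3b->2 3c->0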